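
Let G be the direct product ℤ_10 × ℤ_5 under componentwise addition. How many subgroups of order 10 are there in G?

|G| = 50 and 10 | 50, so subgroups of order 10 are possible by Lagrange.
The subgroups of order 10 are: {(0,0), (0,1), (0,2), (0,3), (0,4), (5,0), (5,1), (5,2), (5,3), (5,4)}; {(0,0), (1,0), (2,0), (3,0), (4,0), (5,0), (6,0), (7,0), (8,0), (9,0)}; {(0,0), (1,1), (2,2), (3,3), (4,4), (5,0), (6,1), (7,2), (8,3), (9,4)}; {(0,0), (1,2), (2,4), (3,1), (4,3), (5,0), (6,2), (7,4), (8,1), (9,3)}; … (6 in all).
So G has 6 subgroups of order 10.

6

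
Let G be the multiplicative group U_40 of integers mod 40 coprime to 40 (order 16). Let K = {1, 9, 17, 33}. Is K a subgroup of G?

|K| = 4 divides |G| = 16, consistent with Lagrange.
K contains the identity, every element's inverse is in K, and K is closed under ·: it is a subgroup.
In fact K = ⟨33⟩.

Yes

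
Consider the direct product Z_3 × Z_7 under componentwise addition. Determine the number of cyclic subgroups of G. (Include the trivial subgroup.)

Group the elements of G by the cyclic subgroup they generate; each cyclic subgroup of order d accounts for φ(d) elements.
Cyclic subgroups by order — order 1: 1; order 3: 1; order 7: 1; order 21: 1.
Total: 4.

4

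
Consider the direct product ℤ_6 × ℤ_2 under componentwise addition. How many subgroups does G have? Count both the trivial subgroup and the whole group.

|G| = 12, so by Lagrange every subgroup order divides 12. Divisors: 1, 2, 3, 4, 6, 12.
Subgroups by order — order 1: 1; order 2: 3; order 3: 1; order 4: 1; order 6: 3; order 12: 1.
Total: 1 + 3 + 1 + 1 + 3 + 1 = 10.

10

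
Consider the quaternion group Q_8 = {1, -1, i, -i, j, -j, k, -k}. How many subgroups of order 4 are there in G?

|G| = 8 and 4 | 8, so subgroups of order 4 are possible by Lagrange.
The subgroups of order 4 are: {1, -1, i, -i}; {1, -1, j, -j}; {1, -1, k, -k}.
So G has 3 subgroups of order 4.

3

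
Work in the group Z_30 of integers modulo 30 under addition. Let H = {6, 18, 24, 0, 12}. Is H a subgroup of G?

|H| = 5 divides |G| = 30, consistent with Lagrange.
H contains the identity, every element's inverse is in H, and H is closed under +: it is a subgroup.
In fact H = ⟨18⟩.

Yes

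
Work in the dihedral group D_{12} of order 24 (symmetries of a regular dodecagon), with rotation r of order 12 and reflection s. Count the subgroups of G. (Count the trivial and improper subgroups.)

34

|G| = 24, so by Lagrange every subgroup order divides 24. Divisors: 1, 2, 3, 4, 6, 8, 12, 24.
Subgroups by order — order 1: 1; order 2: 13; order 3: 1; order 4: 7; order 6: 5; order 8: 3; order 12: 3; order 24: 1.
Total: 1 + 13 + 1 + 7 + 5 + 3 + 3 + 1 = 34.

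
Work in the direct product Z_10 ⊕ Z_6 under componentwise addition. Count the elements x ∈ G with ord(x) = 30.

An element (a,b) has order lcm(ord(a), ord(b)); count pairs with lcm equal to 30.
Enumerating gives 24 such elements.

24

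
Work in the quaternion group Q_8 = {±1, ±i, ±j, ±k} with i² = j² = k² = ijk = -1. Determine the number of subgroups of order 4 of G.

|G| = 8 and 4 | 8, so subgroups of order 4 are possible by Lagrange.
The subgroups of order 4 are: {1, -1, i, -i}; {1, -1, j, -j}; {1, -1, k, -k}.
So G has 3 subgroups of order 4.

3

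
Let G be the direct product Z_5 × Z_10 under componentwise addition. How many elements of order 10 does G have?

24

An element (a,b) has order lcm(ord(a), ord(b)); count pairs with lcm equal to 10.
Enumerating gives 24 such elements.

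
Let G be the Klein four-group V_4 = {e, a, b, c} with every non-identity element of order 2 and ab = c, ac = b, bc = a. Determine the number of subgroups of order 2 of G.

3

|G| = 4 and 2 | 4, so subgroups of order 2 are possible by Lagrange.
The subgroups of order 2 are: {e, a}; {e, b}; {e, c}.
So G has 3 subgroups of order 2.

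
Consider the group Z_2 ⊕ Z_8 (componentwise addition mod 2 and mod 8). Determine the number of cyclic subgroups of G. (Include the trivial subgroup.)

A cyclic subgroup of order d is generated by each of its φ(d) elements of order d, so the cyclic subgroups of order d number (#elements of order d)/φ(d).
Cyclic subgroups by order — order 1: 1; order 2: 3; order 4: 2; order 8: 2.
Total: 8.

8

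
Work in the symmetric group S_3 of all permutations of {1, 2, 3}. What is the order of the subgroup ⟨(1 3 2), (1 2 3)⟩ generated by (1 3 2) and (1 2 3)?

3

|⟨(1 3 2)⟩| = 3 and |⟨(1 2 3)⟩| = 3, so |H| is a multiple of lcm(3, 3) = 3 and divides |G| = 6.
Closing under the operation: H = {e, (1 2 3), (1 3 2)}, so |H| = 3.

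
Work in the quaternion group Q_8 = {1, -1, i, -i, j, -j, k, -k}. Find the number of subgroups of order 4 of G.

|G| = 8 and 4 | 8, so subgroups of order 4 are possible by Lagrange.
The subgroups of order 4 are: {1, -1, i, -i}; {1, -1, j, -j}; {1, -1, k, -k}.
So G has 3 subgroups of order 4.

3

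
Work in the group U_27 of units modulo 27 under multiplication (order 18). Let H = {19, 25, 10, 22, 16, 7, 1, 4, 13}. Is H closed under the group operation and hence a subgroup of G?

Yes

|H| = 9 divides |G| = 18, consistent with Lagrange.
H contains the identity, every element's inverse is in H, and H is closed under ·: it is a subgroup.
In fact H = ⟨4⟩.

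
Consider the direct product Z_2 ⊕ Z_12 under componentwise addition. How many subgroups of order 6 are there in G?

3

|G| = 24 and 6 | 24, so subgroups of order 6 are possible by Lagrange.
The subgroups of order 6 are: {(0,0), (0,2), (0,4), (0,6), (0,8), (0,10)}; {(0,0), (0,4), (0,8), (1,0), (1,4), (1,8)}; {(0,0), (0,4), (0,8), (1,2), (1,6), (1,10)}.
So G has 3 subgroups of order 6.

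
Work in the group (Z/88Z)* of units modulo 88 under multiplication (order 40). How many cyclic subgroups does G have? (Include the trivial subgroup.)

16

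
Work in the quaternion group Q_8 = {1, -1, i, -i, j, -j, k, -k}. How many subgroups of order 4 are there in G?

3

|G| = 8 and 4 | 8, so subgroups of order 4 are possible by Lagrange.
The subgroups of order 4 are: {1, -1, i, -i}; {1, -1, j, -j}; {1, -1, k, -k}.
So G has 3 subgroups of order 4.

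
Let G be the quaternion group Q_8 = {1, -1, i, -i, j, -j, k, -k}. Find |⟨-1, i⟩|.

|⟨-1⟩| = 2 and |⟨i⟩| = 4, so |H| is a multiple of lcm(2, 4) = 4 and divides |G| = 8.
Closing under the operation: H = {1, -1, i, -i}, so |H| = 4.

4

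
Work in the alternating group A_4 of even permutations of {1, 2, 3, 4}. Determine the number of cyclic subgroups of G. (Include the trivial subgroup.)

Group the elements of G by the cyclic subgroup they generate; each cyclic subgroup of order d accounts for φ(d) elements.
Cyclic subgroups by order — order 1: 1; order 2: 3; order 3: 4.
Total: 8.

8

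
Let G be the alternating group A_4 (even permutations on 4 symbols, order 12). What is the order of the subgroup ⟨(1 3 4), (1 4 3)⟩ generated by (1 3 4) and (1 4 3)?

3

|⟨(1 3 4)⟩| = 3 and |⟨(1 4 3)⟩| = 3, so |H| is a multiple of lcm(3, 3) = 3 and divides |G| = 12.
Closing under the operation: H = {e, (1 3 4), (1 4 3)}, so |H| = 3.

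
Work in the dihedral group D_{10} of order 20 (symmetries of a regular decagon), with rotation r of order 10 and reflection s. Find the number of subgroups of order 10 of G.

3

|G| = 20 and 10 | 20, so subgroups of order 10 are possible by Lagrange.
The subgroups of order 10 are: {e, r, r^2, r^3, r^4, r^5, r^6, r^7, r^8, r^9}; {e, r^2, r^4, r^6, r^8, s, r^2s, r^4s, r^6s, r^8s}; {e, r^2, r^4, r^6, r^8, rs, r^3s, r^5s, r^7s, r^9s}.
So G has 3 subgroups of order 10.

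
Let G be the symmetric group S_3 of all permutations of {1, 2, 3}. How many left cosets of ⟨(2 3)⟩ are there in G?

|⟨(2 3)⟩| = 2 and |G| = 6.
By Lagrange, [G : H] = |G|/|H| = 6/2 = 3.

3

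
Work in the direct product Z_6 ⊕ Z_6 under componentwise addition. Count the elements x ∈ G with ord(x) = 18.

0

An element (a,b) has order lcm(ord(a), ord(b)); count pairs with lcm equal to 18.
Enumerating gives 0 such elements.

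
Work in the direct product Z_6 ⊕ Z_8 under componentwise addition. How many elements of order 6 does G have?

6

An element (a,b) has order lcm(ord(a), ord(b)); count pairs with lcm equal to 6.
Enumerating gives 6 such elements.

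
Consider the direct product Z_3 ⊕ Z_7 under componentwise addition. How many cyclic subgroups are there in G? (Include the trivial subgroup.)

4

Group the elements of G by the cyclic subgroup they generate; each cyclic subgroup of order d accounts for φ(d) elements.
Cyclic subgroups by order — order 1: 1; order 3: 1; order 7: 1; order 21: 1.
Total: 4.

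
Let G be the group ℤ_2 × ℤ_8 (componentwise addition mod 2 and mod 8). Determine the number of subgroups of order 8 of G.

3

|G| = 16 and 8 | 16, so subgroups of order 8 are possible by Lagrange.
The subgroups of order 8 are: {(0,0), (0,1), (0,2), (0,3), (0,4), (0,5), (0,6), (0,7)}; {(0,0), (0,2), (0,4), (0,6), (1,0), (1,2), (1,4), (1,6)}; {(0,0), (0,2), (0,4), (0,6), (1,1), (1,3), (1,5), (1,7)}.
So G has 3 subgroups of order 8.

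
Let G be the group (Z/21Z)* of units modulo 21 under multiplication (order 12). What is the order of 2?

Compute successive powers of 2 mod 21: 2, 4, 8, 16, 11, 1; 2^6 ≡ 1 (mod 21).
So |⟨2⟩| = 6.

6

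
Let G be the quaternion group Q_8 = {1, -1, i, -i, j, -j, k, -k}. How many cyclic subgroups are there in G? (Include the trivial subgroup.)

Group the elements of G by the cyclic subgroup they generate; each cyclic subgroup of order d accounts for φ(d) elements.
Cyclic subgroups by order — order 1: 1; order 2: 1; order 4: 3.
Total: 5.

5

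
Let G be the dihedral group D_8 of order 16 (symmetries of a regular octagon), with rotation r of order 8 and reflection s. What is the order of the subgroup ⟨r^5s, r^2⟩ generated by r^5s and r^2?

8

|⟨r^5s⟩| = 2 and |⟨r^2⟩| = 4, so |H| is a multiple of lcm(2, 4) = 4 and divides |G| = 16.
Closing under the operation: H = {e, r^2, r^4, r^6, rs, r^3s, r^5s, r^7s}, so |H| = 8.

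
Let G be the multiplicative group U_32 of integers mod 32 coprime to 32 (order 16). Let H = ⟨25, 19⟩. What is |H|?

8

|⟨25⟩| = 4 and |⟨19⟩| = 8, so |H| is a multiple of lcm(4, 8) = 8 and divides |G| = 16.
Closing under the operation: H = {1, 3, 9, 11, 17, 19, 25, 27}, so |H| = 8.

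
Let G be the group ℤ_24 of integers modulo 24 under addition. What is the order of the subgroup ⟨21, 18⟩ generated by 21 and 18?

|⟨21⟩| = 8 and |⟨18⟩| = 4, so |H| is a multiple of lcm(8, 4) = 8 and divides |G| = 24.
Closing under the operation: H = {0, 3, 6, 9, 12, 15, 18, 21}, so |H| = 8.

8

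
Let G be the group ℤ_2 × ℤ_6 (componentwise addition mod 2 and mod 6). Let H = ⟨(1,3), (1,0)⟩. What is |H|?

|⟨(1,3)⟩| = 2 and |⟨(1,0)⟩| = 2, so |H| is a multiple of lcm(2, 2) = 2 and divides |G| = 12.
Closing under the operation: H = {(0,0), (0,3), (1,0), (1,3)}, so |H| = 4.

4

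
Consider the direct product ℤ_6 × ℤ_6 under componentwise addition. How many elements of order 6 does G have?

An element (a,b) has order lcm(ord(a), ord(b)); count pairs with lcm equal to 6.
Enumerating gives 24 such elements.

24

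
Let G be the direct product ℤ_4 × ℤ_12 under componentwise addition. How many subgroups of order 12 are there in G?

7

|G| = 48 and 12 | 48, so subgroups of order 12 are possible by Lagrange.
The subgroups of order 12 are: {(0,0), (0,1), (0,2), (0,3), (0,4), (0,5), (0,6), (0,7), (0,8), (0,9), (0,10), (0,11)}; {(0,0), (0,2), (0,4), (0,6), (0,8), (0,10), (2,0), (2,2), (2,4), (2,6), (2,8), (2,10)}; {(0,0), (0,2), (0,4), (0,6), (0,8), (0,10), (2,1), (2,3), (2,5), (2,7), (2,9), (2,11)}; {(0,0), (0,4), (0,8), (1,0), (1,4), (1,8), (2,0), (2,4), (2,8), (3,0), (3,4), (3,8)}; … (7 in all).
So G has 7 subgroups of order 12.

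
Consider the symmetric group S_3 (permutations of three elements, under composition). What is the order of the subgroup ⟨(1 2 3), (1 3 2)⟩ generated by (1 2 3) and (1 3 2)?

3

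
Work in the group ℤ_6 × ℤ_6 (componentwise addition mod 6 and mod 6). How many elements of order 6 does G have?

24

An element (a,b) has order lcm(ord(a), ord(b)); count pairs with lcm equal to 6.
Enumerating gives 24 such elements.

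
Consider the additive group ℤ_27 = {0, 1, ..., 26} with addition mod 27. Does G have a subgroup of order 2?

No

2 does not divide |G| = 27, so by Lagrange no subgroup of order 2 exists.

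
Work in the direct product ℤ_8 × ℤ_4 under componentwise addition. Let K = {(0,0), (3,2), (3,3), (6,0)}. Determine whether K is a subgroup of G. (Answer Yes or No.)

No

(3,2) ∈ K but its inverse (5,2) ∉ K, so K is not a subgroup.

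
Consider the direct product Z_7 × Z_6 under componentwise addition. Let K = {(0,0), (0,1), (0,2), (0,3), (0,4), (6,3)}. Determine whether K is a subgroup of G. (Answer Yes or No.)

(0,1) ∈ K but its inverse (0,5) ∉ K, so K is not a subgroup.

No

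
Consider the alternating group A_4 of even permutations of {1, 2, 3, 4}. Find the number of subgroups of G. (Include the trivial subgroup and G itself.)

|G| = 12, so by Lagrange every subgroup order divides 12. Divisors: 1, 2, 3, 4, 6, 12.
Subgroups by order — order 1: 1; order 2: 3; order 3: 4; order 4: 1; order 6: 0; order 12: 1.
Total: 1 + 3 + 4 + 1 + 0 + 1 = 10.

10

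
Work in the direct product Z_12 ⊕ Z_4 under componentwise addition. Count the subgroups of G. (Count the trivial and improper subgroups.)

|G| = 48, so by Lagrange every subgroup order divides 48. Divisors: 1, 2, 3, 4, 6, 8, 12, 16, 24, 48.
Subgroups by order — order 1: 1; order 2: 3; order 3: 1; order 4: 7; order 6: 3; order 8: 3; order 12: 7; order 16: 1; order 24: 3; order 48: 1.
Total: 1 + 3 + 1 + 7 + 3 + 3 + 7 + 1 + 3 + 1 = 30.

30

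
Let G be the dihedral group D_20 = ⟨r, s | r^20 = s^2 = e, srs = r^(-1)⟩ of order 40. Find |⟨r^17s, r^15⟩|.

8

|⟨r^17s⟩| = 2 and |⟨r^15⟩| = 4, so |H| is a multiple of lcm(2, 4) = 4 and divides |G| = 40.
Closing under the operation: H = {e, r^5, r^10, r^15, r^2s, r^7s, r^12s, r^17s}, so |H| = 8.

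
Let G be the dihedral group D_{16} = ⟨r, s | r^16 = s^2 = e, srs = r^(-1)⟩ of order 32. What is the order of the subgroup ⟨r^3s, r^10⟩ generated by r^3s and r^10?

16

|⟨r^3s⟩| = 2 and |⟨r^10⟩| = 8, so |H| is a multiple of lcm(2, 8) = 8 and divides |G| = 32.
Closing under the operation: H = {e, r^2, r^4, r^6, r^8, r^10, r^12, r^14, rs, r^3s, r^5s, r^7s, r^9s, r^11s, r^13s, r^15s}, so |H| = 16.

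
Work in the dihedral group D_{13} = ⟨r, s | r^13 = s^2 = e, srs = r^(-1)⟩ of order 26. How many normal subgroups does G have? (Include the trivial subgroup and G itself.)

3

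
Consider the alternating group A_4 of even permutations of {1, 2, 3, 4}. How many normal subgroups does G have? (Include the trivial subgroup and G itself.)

G has 10 subgroups. Checking conjugation-invariance by order — order 1: 1/1 normal; order 2: 0/3 normal; order 3: 0/4 normal; order 4: 1/1 normal; order 12: 1/1 normal.
Total normal subgroups: 3.

3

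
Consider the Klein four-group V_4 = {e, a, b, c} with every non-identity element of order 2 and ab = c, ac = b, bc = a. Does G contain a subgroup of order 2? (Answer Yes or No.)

2 | 4. A subgroup of order 2 is {e, a}.

Yes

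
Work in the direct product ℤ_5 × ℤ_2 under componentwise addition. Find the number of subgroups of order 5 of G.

1

|G| = 10 and 5 | 10, so subgroups of order 5 are possible by Lagrange.
The subgroups of order 5 are: {(0,0), (1,0), (2,0), (3,0), (4,0)}.
So G has 1 subgroup of order 5.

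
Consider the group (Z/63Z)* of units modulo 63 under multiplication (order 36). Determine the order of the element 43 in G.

Compute successive powers of 43 mod 63: 43, 22, 1; 43^3 ≡ 1 (mod 63).
So |⟨43⟩| = 3.

3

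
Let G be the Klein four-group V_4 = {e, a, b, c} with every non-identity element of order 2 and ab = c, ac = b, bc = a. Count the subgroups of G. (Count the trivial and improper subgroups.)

|G| = 4, so by Lagrange every subgroup order divides 4. Divisors: 1, 2, 4.
Subgroups by order — order 1: 1; order 2: 3; order 4: 1.
Total: 1 + 3 + 1 = 5.

5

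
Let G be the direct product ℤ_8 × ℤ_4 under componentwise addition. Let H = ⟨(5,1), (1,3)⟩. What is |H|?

16

|⟨(5,1)⟩| = 8 and |⟨(1,3)⟩| = 8, so |H| is a multiple of lcm(8, 8) = 8 and divides |G| = 32.
Closing under the operation: H = {(0,0), (0,2), (1,1), (1,3), (2,0), (2,2), (3,1), (3,3), (4,0), (4,2), (5,1), (5,3), (6,0), (6,2), (7,1), (7,3)}, so |H| = 16.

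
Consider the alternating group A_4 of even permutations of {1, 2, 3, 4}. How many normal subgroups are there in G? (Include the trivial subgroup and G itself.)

G has 10 subgroups. Checking conjugation-invariance by order — order 1: 1/1 normal; order 2: 0/3 normal; order 3: 0/4 normal; order 4: 1/1 normal; order 12: 1/1 normal.
Total normal subgroups: 3.

3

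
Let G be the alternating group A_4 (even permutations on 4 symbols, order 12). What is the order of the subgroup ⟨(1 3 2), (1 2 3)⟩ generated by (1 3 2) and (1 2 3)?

|⟨(1 3 2)⟩| = 3 and |⟨(1 2 3)⟩| = 3, so |H| is a multiple of lcm(3, 3) = 3 and divides |G| = 12.
Closing under the operation: H = {e, (1 2 3), (1 3 2)}, so |H| = 3.

3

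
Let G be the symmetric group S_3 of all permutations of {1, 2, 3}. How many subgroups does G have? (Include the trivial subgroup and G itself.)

6

|G| = 6, so by Lagrange every subgroup order divides 6. Divisors: 1, 2, 3, 6.
Subgroups by order — order 1: 1; order 2: 3; order 3: 1; order 6: 1.
Total: 1 + 3 + 1 + 1 = 6.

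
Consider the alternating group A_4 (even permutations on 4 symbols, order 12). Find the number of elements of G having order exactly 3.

8

The elements of order 3 are: (2 3 4), (2 4 3), (1 2 3), (1 2 4), (1 3 2), (1 3 4), (1 4 2), (1 4 3).
That's 8.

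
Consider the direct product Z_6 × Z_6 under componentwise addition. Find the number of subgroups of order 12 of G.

4

|G| = 36 and 12 | 36, so subgroups of order 12 are possible by Lagrange.
The subgroups of order 12 are: {(0,0), (0,1), (0,2), (0,3), (0,4), (0,5), (3,0), (3,1), (3,2), (3,3), (3,4), (3,5)}; {(0,0), (0,3), (1,0), (1,3), (2,0), (2,3), (3,0), (3,3), (4,0), (4,3), (5,0), (5,3)}; {(0,0), (0,3), (1,1), (1,4), (2,2), (2,5), (3,0), (3,3), (4,1), (4,4), (5,2), (5,5)}; {(0,0), (0,3), (1,2), (1,5), (2,1), (2,4), (3,0), (3,3), (4,2), (4,5), (5,1), (5,4)}.
So G has 4 subgroups of order 12.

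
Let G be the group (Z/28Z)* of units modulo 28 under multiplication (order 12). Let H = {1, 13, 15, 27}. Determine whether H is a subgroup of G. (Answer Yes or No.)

Yes

|H| = 4 divides |G| = 12, consistent with Lagrange.
H contains the identity, every element's inverse is in H, and H is closed under ·: it is a subgroup.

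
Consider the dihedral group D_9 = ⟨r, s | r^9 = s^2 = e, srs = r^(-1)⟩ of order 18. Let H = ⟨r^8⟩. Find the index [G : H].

|⟨r^8⟩| = 9 and |G| = 18.
By Lagrange, [G : H] = |G|/|H| = 18/9 = 2.

2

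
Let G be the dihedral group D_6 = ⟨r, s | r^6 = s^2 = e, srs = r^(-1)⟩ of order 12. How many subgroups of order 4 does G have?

3

|G| = 12 and 4 | 12, so subgroups of order 4 are possible by Lagrange.
The subgroups of order 4 are: {e, r^3, r^2s, r^5s}; {e, r^3, s, r^3s}; {e, r^3, rs, r^4s}.
So G has 3 subgroups of order 4.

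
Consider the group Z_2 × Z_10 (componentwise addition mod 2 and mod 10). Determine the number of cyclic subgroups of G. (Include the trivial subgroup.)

Each element a generates a cyclic subgroup ⟨a⟩; distinct elements may generate the same one (a cyclic group of order d has φ(d) generators).
Cyclic subgroups by order — order 1: 1; order 2: 3; order 5: 1; order 10: 3.
Total: 8.

8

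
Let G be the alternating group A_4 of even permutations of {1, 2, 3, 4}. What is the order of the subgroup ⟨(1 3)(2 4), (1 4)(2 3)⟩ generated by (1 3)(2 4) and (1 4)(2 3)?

4

|⟨(1 3)(2 4)⟩| = 2 and |⟨(1 4)(2 3)⟩| = 2, so |H| is a multiple of lcm(2, 2) = 2 and divides |G| = 12.
Closing under the operation: H = {e, (1 2)(3 4), (1 3)(2 4), (1 4)(2 3)}, so |H| = 4.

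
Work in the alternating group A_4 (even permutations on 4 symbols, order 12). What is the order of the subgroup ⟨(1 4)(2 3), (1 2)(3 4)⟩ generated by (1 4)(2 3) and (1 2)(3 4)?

|⟨(1 4)(2 3)⟩| = 2 and |⟨(1 2)(3 4)⟩| = 2, so |H| is a multiple of lcm(2, 2) = 2 and divides |G| = 12.
Closing under the operation: H = {e, (1 2)(3 4), (1 3)(2 4), (1 4)(2 3)}, so |H| = 4.

4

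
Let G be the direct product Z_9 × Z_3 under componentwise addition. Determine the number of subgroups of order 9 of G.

|G| = 27 and 9 | 27, so subgroups of order 9 are possible by Lagrange.
The subgroups of order 9 are: {(0,0), (0,1), (0,2), (3,0), (3,1), (3,2), (6,0), (6,1), (6,2)}; {(0,0), (1,0), (2,0), (3,0), (4,0), (5,0), (6,0), (7,0), (8,0)}; {(0,0), (1,1), (2,2), (3,0), (4,1), (5,2), (6,0), (7,1), (8,2)}; {(0,0), (1,2), (2,1), (3,0), (4,2), (5,1), (6,0), (7,2), (8,1)}.
So G has 4 subgroups of order 9.

4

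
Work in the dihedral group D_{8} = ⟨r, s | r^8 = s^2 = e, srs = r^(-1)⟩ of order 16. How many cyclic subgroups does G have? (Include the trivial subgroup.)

Group the elements of G by the cyclic subgroup they generate; each cyclic subgroup of order d accounts for φ(d) elements.
Cyclic subgroups by order — order 1: 1; order 2: 9; order 4: 1; order 8: 1.
Total: 12.

12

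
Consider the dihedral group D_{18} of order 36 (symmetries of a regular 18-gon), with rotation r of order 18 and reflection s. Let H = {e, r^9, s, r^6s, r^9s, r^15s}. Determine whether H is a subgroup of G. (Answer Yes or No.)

Closure fails: s · r^6s = r^12 ∉ H. So H is not a subgroup.

No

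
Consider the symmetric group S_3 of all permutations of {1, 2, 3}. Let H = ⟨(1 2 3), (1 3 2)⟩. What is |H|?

|⟨(1 2 3)⟩| = 3 and |⟨(1 3 2)⟩| = 3, so |H| is a multiple of lcm(3, 3) = 3 and divides |G| = 6.
Closing under the operation: H = {e, (1 2 3), (1 3 2)}, so |H| = 3.

3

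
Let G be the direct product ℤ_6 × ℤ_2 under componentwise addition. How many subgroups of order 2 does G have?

3

|G| = 12 and 2 | 12, so subgroups of order 2 are possible by Lagrange.
The subgroups of order 2 are: {(0,0), (0,1)}; {(0,0), (3,0)}; {(0,0), (3,1)}.
So G has 3 subgroups of order 2.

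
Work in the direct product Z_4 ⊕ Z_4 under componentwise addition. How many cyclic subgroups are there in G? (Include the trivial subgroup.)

10

A cyclic subgroup of order d is generated by each of its φ(d) elements of order d, so the cyclic subgroups of order d number (#elements of order d)/φ(d).
Cyclic subgroups by order — order 1: 1; order 2: 3; order 4: 6.
Total: 10.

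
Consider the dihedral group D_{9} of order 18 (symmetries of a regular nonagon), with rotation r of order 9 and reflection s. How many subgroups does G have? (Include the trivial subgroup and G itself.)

|G| = 18, so by Lagrange every subgroup order divides 18. Divisors: 1, 2, 3, 6, 9, 18.
Subgroups by order — order 1: 1; order 2: 9; order 3: 1; order 6: 3; order 9: 1; order 18: 1.
Total: 1 + 9 + 1 + 3 + 1 + 1 = 16.

16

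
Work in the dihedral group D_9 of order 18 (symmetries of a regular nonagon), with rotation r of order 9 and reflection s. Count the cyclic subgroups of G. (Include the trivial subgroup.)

12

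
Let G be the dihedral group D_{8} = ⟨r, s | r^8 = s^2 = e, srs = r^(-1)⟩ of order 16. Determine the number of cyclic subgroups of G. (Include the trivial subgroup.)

12

A cyclic subgroup of order d is generated by each of its φ(d) elements of order d, so the cyclic subgroups of order d number (#elements of order d)/φ(d).
Cyclic subgroups by order — order 1: 1; order 2: 9; order 4: 1; order 8: 1.
Total: 12.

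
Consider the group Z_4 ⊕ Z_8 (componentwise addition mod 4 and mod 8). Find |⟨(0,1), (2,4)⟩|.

16

|⟨(0,1)⟩| = 8 and |⟨(2,4)⟩| = 2, so |H| is a multiple of lcm(8, 2) = 8 and divides |G| = 32.
Closing under the operation: H = {(0,0), (0,1), (0,2), (0,3), (0,4), (0,5), (0,6), (0,7), (2,0), (2,1), (2,2), (2,3), (2,4), (2,5), (2,6), (2,7)}, so |H| = 16.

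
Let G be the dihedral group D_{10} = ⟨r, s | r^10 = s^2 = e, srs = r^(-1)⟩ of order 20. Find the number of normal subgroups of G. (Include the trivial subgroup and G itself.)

7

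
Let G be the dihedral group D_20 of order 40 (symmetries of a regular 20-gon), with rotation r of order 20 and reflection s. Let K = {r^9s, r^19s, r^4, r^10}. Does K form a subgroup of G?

The identity e ∉ K, so K is not a subgroup.

No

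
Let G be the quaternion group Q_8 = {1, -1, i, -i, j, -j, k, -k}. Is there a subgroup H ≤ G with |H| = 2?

2 | 8. A subgroup of order 2 is {1, -1}.

Yes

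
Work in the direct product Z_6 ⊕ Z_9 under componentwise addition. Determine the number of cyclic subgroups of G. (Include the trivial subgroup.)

16

Each element a generates a cyclic subgroup ⟨a⟩; distinct elements may generate the same one (a cyclic group of order d has φ(d) generators).
Cyclic subgroups by order — order 1: 1; order 2: 1; order 3: 4; order 6: 4; order 9: 3; order 18: 3.
Total: 16.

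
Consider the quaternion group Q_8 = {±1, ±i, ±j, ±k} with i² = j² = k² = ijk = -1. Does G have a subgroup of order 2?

2 | 8. A subgroup of order 2 is {1, -1}.

Yes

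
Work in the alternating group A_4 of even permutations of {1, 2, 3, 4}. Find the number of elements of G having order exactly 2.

3

The elements of order 2 are: (1 2)(3 4), (1 3)(2 4), (1 4)(2 3).
That's 3.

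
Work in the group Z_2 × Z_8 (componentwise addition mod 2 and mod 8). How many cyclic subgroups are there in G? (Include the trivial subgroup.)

8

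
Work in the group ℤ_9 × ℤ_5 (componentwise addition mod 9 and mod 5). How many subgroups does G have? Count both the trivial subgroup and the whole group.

6

|G| = 45, so by Lagrange every subgroup order divides 45. Divisors: 1, 3, 5, 9, 15, 45.
Subgroups by order — order 1: 1; order 3: 1; order 5: 1; order 9: 1; order 15: 1; order 45: 1.
Total: 1 + 1 + 1 + 1 + 1 + 1 = 6.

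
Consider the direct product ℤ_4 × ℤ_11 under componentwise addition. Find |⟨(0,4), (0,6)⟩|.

|⟨(0,4)⟩| = 11 and |⟨(0,6)⟩| = 11, so |H| is a multiple of lcm(11, 11) = 11 and divides |G| = 44.
Closing under the operation: H = {(0,0), (0,1), (0,2), (0,3), (0,4), (0,5), (0,6), (0,7), (0,8), (0,9), (0,10)}, so |H| = 11.

11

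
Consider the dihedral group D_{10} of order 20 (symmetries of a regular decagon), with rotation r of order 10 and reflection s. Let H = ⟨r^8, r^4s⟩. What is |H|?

10

|⟨r^8⟩| = 5 and |⟨r^4s⟩| = 2, so |H| is a multiple of lcm(5, 2) = 10 and divides |G| = 20.
Closing under the operation: H = {e, r^2, r^4, r^6, r^8, s, r^2s, r^4s, r^6s, r^8s}, so |H| = 10.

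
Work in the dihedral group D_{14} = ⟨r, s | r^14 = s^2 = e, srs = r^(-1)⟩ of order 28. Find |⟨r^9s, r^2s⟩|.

4

|⟨r^9s⟩| = 2 and |⟨r^2s⟩| = 2, so |H| is a multiple of lcm(2, 2) = 2 and divides |G| = 28.
Closing under the operation: H = {e, r^7, r^2s, r^9s}, so |H| = 4.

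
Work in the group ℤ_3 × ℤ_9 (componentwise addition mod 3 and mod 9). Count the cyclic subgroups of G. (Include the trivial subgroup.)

8

Each element a generates a cyclic subgroup ⟨a⟩; distinct elements may generate the same one (a cyclic group of order d has φ(d) generators).
Cyclic subgroups by order — order 1: 1; order 3: 4; order 9: 3.
Total: 8.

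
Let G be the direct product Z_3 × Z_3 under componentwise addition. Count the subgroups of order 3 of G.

4

|G| = 9 and 3 | 9, so subgroups of order 3 are possible by Lagrange.
The subgroups of order 3 are: {(0,0), (0,1), (0,2)}; {(0,0), (1,0), (2,0)}; {(0,0), (1,1), (2,2)}; {(0,0), (1,2), (2,1)}.
So G has 4 subgroups of order 3.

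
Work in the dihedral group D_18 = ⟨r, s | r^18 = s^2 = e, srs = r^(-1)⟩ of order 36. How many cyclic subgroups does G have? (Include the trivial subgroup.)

24

Group the elements of G by the cyclic subgroup they generate; each cyclic subgroup of order d accounts for φ(d) elements.
Cyclic subgroups by order — order 1: 1; order 2: 19; order 3: 1; order 6: 1; order 9: 1; order 18: 1.
Total: 24.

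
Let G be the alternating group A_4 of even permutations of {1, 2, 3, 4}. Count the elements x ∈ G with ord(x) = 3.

8

The elements of order 3 are: (2 3 4), (2 4 3), (1 2 3), (1 2 4), (1 3 2), (1 3 4), (1 4 2), (1 4 3).
That's 8.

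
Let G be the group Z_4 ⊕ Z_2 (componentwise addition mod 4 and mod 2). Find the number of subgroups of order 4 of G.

3

|G| = 8 and 4 | 8, so subgroups of order 4 are possible by Lagrange.
The subgroups of order 4 are: {(0,0), (0,1), (2,0), (2,1)}; {(0,0), (1,0), (2,0), (3,0)}; {(0,0), (1,1), (2,0), (3,1)}.
So G has 3 subgroups of order 4.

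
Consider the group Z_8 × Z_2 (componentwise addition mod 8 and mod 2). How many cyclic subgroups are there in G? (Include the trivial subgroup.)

A cyclic subgroup of order d is generated by each of its φ(d) elements of order d, so the cyclic subgroups of order d number (#elements of order d)/φ(d).
Cyclic subgroups by order — order 1: 1; order 2: 3; order 4: 2; order 8: 2.
Total: 8.

8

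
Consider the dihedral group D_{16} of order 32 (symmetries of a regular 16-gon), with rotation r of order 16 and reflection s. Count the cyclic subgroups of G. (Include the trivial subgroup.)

A cyclic subgroup of order d is generated by each of its φ(d) elements of order d, so the cyclic subgroups of order d number (#elements of order d)/φ(d).
Cyclic subgroups by order — order 1: 1; order 2: 17; order 4: 1; order 8: 1; order 16: 1.
Total: 21.

21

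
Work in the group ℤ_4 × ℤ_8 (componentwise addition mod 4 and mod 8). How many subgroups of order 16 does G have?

3

|G| = 32 and 16 | 32, so subgroups of order 16 are possible by Lagrange.
The subgroups of order 16 are: {(0,0), (0,1), (0,2), (0,3), (0,4), (0,5), (0,6), (0,7), (2,0), (2,1), (2,2), (2,3), (2,4), (2,5), (2,6), (2,7)}; {(0,0), (0,2), (0,4), (0,6), (1,0), (1,2), (1,4), (1,6), (2,0), (2,2), (2,4), (2,6), (3,0), (3,2), (3,4), (3,6)}; {(0,0), (0,2), (0,4), (0,6), (1,1), (1,3), (1,5), (1,7), (2,0), (2,2), (2,4), (2,6), (3,1), (3,3), (3,5), (3,7)}.
So G has 3 subgroups of order 16.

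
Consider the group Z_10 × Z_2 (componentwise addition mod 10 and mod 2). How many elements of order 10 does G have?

An element (a,b) has order lcm(ord(a), ord(b)); count pairs with lcm equal to 10.
Enumerating gives 12 such elements.

12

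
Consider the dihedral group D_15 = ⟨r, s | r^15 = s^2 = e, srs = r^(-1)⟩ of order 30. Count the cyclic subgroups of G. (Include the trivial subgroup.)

19

Each element a generates a cyclic subgroup ⟨a⟩; distinct elements may generate the same one (a cyclic group of order d has φ(d) generators).
Cyclic subgroups by order — order 1: 1; order 2: 15; order 3: 1; order 5: 1; order 15: 1.
Total: 19.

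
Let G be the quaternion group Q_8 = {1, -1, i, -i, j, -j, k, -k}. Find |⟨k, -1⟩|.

|⟨k⟩| = 4 and |⟨-1⟩| = 2, so |H| is a multiple of lcm(4, 2) = 4 and divides |G| = 8.
Closing under the operation: H = {1, -1, k, -k}, so |H| = 4.

4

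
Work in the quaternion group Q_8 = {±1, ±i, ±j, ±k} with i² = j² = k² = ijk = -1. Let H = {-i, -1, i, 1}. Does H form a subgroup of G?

Yes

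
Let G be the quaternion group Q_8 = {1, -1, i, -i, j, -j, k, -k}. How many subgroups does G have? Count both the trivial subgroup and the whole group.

6

|G| = 8, so by Lagrange every subgroup order divides 8. Divisors: 1, 2, 4, 8.
Subgroups by order — order 1: 1; order 2: 1; order 4: 3; order 8: 1.
Total: 1 + 1 + 3 + 1 = 6.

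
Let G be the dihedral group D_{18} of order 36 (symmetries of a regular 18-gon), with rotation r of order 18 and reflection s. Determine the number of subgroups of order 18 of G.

|G| = 36 and 18 | 36, so subgroups of order 18 are possible by Lagrange.
The subgroups of order 18 are: {e, r, r^2, r^3, r^4, r^5, r^6, r^7, r^8, r^9, r^10, r^11, r^12, r^13, r^14, r^15, r^16, r^17}; {e, r^2, r^4, r^6, r^8, r^10, r^12, r^14, r^16, s, r^2s, r^4s, r^6s, r^8s, r^10s, r^12s, r^14s, r^16s}; {e, r^2, r^4, r^6, r^8, r^10, r^12, r^14, r^16, rs, r^3s, r^5s, r^7s, r^9s, r^11s, r^13s, r^15s, r^17s}.
So G has 3 subgroups of order 18.

3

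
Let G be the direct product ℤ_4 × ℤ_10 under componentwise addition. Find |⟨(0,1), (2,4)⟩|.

|⟨(0,1)⟩| = 10 and |⟨(2,4)⟩| = 10, so |H| is a multiple of lcm(10, 10) = 10 and divides |G| = 40.
Closing under the operation: H = {(0,0), (0,1), (0,2), (0,3), (0,4), (0,5), (0,6), (0,7), (0,8), (0,9), (2,0), (2,1), (2,2), (2,3), (2,4), (2,5), (2,6), (2,7), (2,8), (2,9)}, so |H| = 20.

20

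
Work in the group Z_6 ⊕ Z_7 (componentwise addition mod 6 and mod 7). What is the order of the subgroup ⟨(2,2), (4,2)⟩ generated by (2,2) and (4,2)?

21

|⟨(2,2)⟩| = 21 and |⟨(4,2)⟩| = 21, so |H| is a multiple of lcm(21, 21) = 21 and divides |G| = 42.
Closing under the operation: H = {(0,0), (0,1), (0,2), (0,3), (0,4), (0,5), (0,6), (2,0), (2,1), (2,2), (2,3), (2,4), (2,5), (2,6), (4,0), (4,1), (4,2), (4,3), (4,4), (4,5), (4,6)}, so |H| = 21.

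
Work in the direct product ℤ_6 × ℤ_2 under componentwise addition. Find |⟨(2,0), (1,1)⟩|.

|⟨(2,0)⟩| = 3 and |⟨(1,1)⟩| = 6, so |H| is a multiple of lcm(3, 6) = 6 and divides |G| = 12.
Closing under the operation: H = {(0,0), (1,1), (2,0), (3,1), (4,0), (5,1)}, so |H| = 6.

6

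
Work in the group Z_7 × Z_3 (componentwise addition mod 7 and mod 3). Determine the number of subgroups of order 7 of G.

1

|G| = 21 and 7 | 21, so subgroups of order 7 are possible by Lagrange.
The subgroups of order 7 are: {(0,0), (1,0), (2,0), (3,0), (4,0), (5,0), (6,0)}.
So G has 1 subgroup of order 7.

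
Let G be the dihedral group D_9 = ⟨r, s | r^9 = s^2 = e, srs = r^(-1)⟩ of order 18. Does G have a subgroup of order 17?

No

17 does not divide |G| = 18, so by Lagrange no subgroup of order 17 exists.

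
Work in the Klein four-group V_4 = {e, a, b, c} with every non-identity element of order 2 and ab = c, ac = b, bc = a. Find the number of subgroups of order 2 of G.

3

|G| = 4 and 2 | 4, so subgroups of order 2 are possible by Lagrange.
The subgroups of order 2 are: {e, a}; {e, b}; {e, c}.
So G has 3 subgroups of order 2.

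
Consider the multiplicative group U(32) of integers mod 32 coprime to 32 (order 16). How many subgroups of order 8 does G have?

3

|G| = 16 and 8 | 16, so subgroups of order 8 are possible by Lagrange.
The subgroups of order 8 are: {1, 3, 9, 11, 17, 19, 25, 27}; {1, 5, 9, 13, 17, 21, 25, 29}; {1, 7, 9, 15, 17, 23, 25, 31}.
So G has 3 subgroups of order 8.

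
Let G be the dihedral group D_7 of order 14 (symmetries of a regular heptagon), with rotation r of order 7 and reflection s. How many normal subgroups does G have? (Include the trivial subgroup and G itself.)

3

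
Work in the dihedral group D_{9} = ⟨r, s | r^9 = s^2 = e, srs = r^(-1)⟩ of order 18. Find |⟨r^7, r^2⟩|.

9

|⟨r^7⟩| = 9 and |⟨r^2⟩| = 9, so |H| is a multiple of lcm(9, 9) = 9 and divides |G| = 18.
Closing under the operation: H = {e, r, r^2, r^3, r^4, r^5, r^6, r^7, r^8}, so |H| = 9.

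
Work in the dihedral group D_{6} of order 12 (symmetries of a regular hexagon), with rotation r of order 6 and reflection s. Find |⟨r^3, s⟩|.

|⟨r^3⟩| = 2 and |⟨s⟩| = 2, so |H| is a multiple of lcm(2, 2) = 2 and divides |G| = 12.
Closing under the operation: H = {e, r^3, s, r^3s}, so |H| = 4.

4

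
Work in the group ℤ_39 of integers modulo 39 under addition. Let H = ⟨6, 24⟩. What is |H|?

|⟨6⟩| = 13 and |⟨24⟩| = 13, so |H| is a multiple of lcm(13, 13) = 13 and divides |G| = 39.
Closing under the operation: H = {0, 3, 6, 9, 12, 15, 18, 21, 24, 27, 30, 33, 36}, so |H| = 13.

13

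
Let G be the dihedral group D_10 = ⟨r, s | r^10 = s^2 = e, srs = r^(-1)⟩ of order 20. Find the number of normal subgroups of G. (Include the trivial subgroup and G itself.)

G has 22 subgroups. Checking conjugation-invariance by order — order 1: 1/1 normal; order 2: 1/11 normal; order 4: 0/5 normal; order 5: 1/1 normal; order 10: 3/3 normal; order 20: 1/1 normal.
Total normal subgroups: 7.

7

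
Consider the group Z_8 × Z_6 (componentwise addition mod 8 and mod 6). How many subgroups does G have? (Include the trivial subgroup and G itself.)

22

|G| = 48, so by Lagrange every subgroup order divides 48. Divisors: 1, 2, 3, 4, 6, 8, 12, 16, 24, 48.
Subgroups by order — order 1: 1; order 2: 3; order 3: 1; order 4: 3; order 6: 3; order 8: 3; order 12: 3; order 16: 1; order 24: 3; order 48: 1.
Total: 1 + 3 + 1 + 3 + 3 + 3 + 3 + 1 + 3 + 1 = 22.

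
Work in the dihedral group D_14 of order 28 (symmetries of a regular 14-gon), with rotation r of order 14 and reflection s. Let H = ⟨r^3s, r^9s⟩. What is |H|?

|⟨r^3s⟩| = 2 and |⟨r^9s⟩| = 2, so |H| is a multiple of lcm(2, 2) = 2 and divides |G| = 28.
Closing under the operation: H = {e, r^2, r^4, r^6, r^8, r^10, r^12, rs, r^3s, r^5s, r^7s, r^9s, r^11s, r^13s}, so |H| = 14.

14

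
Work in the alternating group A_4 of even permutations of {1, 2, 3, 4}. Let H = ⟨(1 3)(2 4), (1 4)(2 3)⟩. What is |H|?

|⟨(1 3)(2 4)⟩| = 2 and |⟨(1 4)(2 3)⟩| = 2, so |H| is a multiple of lcm(2, 2) = 2 and divides |G| = 12.
Closing under the operation: H = {e, (1 2)(3 4), (1 3)(2 4), (1 4)(2 3)}, so |H| = 4.

4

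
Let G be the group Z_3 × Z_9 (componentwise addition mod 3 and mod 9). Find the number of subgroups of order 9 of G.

4

|G| = 27 and 9 | 27, so subgroups of order 9 are possible by Lagrange.
The subgroups of order 9 are: {(0,0), (0,1), (0,2), (0,3), (0,4), (0,5), (0,6), (0,7), (0,8)}; {(0,0), (0,3), (0,6), (1,0), (1,3), (1,6), (2,0), (2,3), (2,6)}; {(0,0), (0,3), (0,6), (1,1), (1,4), (1,7), (2,2), (2,5), (2,8)}; {(0,0), (0,3), (0,6), (1,2), (1,5), (1,8), (2,1), (2,4), (2,7)}.
So G has 4 subgroups of order 9.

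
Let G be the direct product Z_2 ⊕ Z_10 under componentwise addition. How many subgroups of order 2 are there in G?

3

|G| = 20 and 2 | 20, so subgroups of order 2 are possible by Lagrange.
The subgroups of order 2 are: {(0,0), (0,5)}; {(0,0), (1,0)}; {(0,0), (1,5)}.
So G has 3 subgroups of order 2.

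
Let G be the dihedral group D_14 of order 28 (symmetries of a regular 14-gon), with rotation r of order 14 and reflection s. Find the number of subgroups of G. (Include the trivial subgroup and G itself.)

|G| = 28, so by Lagrange every subgroup order divides 28. Divisors: 1, 2, 4, 7, 14, 28.
Subgroups by order — order 1: 1; order 2: 15; order 4: 7; order 7: 1; order 14: 3; order 28: 1.
Total: 1 + 15 + 7 + 1 + 3 + 1 = 28.

28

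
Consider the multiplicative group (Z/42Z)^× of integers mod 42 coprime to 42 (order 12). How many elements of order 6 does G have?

6

The elements of order 6 are: 5, 11, 17, 19, 23, 31.
That's 6.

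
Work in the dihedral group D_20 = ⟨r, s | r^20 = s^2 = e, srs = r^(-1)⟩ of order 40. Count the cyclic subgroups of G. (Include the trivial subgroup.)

26

Each element a generates a cyclic subgroup ⟨a⟩; distinct elements may generate the same one (a cyclic group of order d has φ(d) generators).
Cyclic subgroups by order — order 1: 1; order 2: 21; order 4: 1; order 5: 1; order 10: 1; order 20: 1.
Total: 26.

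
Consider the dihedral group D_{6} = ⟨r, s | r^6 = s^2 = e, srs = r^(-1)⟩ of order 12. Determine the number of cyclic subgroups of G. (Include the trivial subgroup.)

10

A cyclic subgroup of order d is generated by each of its φ(d) elements of order d, so the cyclic subgroups of order d number (#elements of order d)/φ(d).
Cyclic subgroups by order — order 1: 1; order 2: 7; order 3: 1; order 6: 1.
Total: 10.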